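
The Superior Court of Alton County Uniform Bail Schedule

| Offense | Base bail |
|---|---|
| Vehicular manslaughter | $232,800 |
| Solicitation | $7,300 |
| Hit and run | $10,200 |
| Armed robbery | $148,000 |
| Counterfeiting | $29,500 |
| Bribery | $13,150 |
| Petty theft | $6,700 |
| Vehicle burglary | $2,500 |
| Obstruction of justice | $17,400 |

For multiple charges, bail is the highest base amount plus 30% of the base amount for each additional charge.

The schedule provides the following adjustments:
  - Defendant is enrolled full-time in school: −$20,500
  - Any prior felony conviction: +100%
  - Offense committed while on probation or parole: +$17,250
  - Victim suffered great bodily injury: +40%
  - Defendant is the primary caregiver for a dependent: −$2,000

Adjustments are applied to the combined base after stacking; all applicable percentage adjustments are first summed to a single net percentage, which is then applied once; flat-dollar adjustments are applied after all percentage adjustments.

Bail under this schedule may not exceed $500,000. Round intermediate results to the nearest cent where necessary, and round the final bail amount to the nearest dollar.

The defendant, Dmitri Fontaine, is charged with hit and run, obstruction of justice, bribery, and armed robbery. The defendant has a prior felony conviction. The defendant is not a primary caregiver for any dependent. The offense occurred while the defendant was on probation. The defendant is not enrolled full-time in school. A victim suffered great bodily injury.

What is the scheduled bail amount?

$401,790

Base amounts from the schedule: hit and run $10,200; obstruction of justice $17,400; bribery $13,150; armed robbery $148,000.
Stacking rule: highest base plus 30% of each additional charge. Highest is armed robbery at $148,000. Additional: $10,200 × 30% = $3,060; $17,400 × 30% = $5,220; $13,150 × 30% = $3,945. Combined base = $148,000 + $12,225 = $160,225.
Net percentage adjustment: +100% +40% = +140%. $160,225 × 2.4 = $384,540.
Offense committed while on probation or parole (+$17,250 flat): $384,540 + $17,250 = $401,790.
$401,790 is within the $500,000 maximum.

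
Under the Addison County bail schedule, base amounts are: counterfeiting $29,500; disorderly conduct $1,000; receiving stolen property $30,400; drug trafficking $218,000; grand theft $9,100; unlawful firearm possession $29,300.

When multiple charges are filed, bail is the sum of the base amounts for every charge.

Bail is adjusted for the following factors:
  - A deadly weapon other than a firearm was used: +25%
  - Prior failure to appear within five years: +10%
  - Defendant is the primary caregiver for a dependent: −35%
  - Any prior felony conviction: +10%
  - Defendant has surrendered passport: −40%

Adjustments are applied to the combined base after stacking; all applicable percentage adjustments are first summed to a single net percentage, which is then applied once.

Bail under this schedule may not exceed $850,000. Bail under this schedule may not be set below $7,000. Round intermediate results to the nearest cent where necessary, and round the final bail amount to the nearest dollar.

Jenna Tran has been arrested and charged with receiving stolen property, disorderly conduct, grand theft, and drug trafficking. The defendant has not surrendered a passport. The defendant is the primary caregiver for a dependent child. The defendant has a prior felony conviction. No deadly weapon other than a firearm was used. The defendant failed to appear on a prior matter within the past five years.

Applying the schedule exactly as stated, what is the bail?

Base amounts from the schedule: receiving stolen property $30,400; disorderly conduct $1,000; grand theft $9,100; drug trafficking $218,000.
Stacking rule: sum of all bases. $30,400 + $1,000 + $9,100 + $218,000 = $258,500.
Net percentage adjustment: +10% −35% +10% = −15%. $258,500 × 0.85 = $219,725.
$219,725 is within the $850,000 maximum.
$219,725 is at or above the $7,000 minimum.

$219,725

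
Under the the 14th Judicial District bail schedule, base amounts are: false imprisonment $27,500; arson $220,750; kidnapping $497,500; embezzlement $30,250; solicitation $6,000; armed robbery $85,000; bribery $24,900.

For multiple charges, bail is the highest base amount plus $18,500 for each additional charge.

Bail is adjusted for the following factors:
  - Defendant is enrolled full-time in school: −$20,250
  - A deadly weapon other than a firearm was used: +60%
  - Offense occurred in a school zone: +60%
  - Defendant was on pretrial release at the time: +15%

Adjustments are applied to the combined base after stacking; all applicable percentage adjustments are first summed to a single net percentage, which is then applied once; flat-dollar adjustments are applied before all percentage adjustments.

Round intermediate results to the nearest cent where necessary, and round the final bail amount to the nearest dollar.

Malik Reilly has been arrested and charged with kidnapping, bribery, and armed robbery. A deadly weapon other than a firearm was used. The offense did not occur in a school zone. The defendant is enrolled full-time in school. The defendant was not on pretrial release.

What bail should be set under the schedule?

$822,800

Base amounts from the schedule: kidnapping $497,500; bribery $24,900; armed robbery $85,000.
Stacking rule: highest base plus $18,500 per additional charge. Highest is kidnapping at $497,500; 2 additional charges → +$37,000. Combined base = $534,500.
Defendant is enrolled full-time in school (−$20,250 flat): $534,500 − $20,250 = $514,250.
A deadly weapon other than a firearm was used (+60%): $514,250 × 1.6 = $822,800.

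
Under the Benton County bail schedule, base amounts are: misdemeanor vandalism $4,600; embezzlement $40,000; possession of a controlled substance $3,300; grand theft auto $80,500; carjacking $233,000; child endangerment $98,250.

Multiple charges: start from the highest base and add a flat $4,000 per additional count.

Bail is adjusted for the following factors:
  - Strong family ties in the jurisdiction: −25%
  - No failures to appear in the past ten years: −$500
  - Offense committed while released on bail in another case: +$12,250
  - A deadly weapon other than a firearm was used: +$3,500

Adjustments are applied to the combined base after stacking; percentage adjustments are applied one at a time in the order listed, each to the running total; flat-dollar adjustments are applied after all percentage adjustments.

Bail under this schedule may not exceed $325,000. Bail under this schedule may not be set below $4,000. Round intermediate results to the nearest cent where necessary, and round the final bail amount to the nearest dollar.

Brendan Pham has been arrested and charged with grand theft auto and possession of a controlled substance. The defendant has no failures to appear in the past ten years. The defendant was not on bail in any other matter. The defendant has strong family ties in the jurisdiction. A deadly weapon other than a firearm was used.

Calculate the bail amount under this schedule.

$66,375

Base amounts from the schedule: grand theft auto $80,500; possession of a controlled substance $3,300.
Stacking rule: highest base plus $4,000 per additional charge. Highest is grand theft auto at $80,500; 1 additional charge → +$4,000. Combined base = $84,500.
Strong family ties in the jurisdiction (−25%): $84,500 × 0.75 = $63,375.
No failures to appear in the past ten years (−$500 flat): $63,375 − $500 = $62,875.
A deadly weapon other than a firearm was used (+$3,500 flat): $62,875 + $3,500 = $66,375.
$66,375 is within the $325,000 maximum.
$66,375 is at or above the $4,000 minimum.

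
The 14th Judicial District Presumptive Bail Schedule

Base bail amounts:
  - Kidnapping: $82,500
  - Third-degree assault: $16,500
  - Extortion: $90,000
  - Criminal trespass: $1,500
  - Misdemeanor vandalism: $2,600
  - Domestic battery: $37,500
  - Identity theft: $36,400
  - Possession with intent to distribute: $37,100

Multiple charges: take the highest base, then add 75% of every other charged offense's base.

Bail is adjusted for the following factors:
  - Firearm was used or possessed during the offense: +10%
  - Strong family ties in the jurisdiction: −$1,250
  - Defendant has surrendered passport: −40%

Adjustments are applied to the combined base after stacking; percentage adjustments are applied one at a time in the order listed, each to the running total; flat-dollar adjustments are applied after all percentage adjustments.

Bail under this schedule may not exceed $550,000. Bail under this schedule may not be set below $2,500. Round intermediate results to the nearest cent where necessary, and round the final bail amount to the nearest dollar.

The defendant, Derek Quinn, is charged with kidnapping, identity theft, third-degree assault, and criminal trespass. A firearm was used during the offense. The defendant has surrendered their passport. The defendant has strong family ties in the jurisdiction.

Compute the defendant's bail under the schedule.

Base amounts from the schedule: kidnapping $82,500; identity theft $36,400; third-degree assault $16,500; criminal trespass $1,500.
Stacking rule: highest base plus 75% of each additional charge. Highest is kidnapping at $82,500. Additional: $36,400 × 75% = $27,300; $16,500 × 75% = $12,375; $1,500 × 75% = $1,125. Combined base = $82,500 + $40,800 = $123,300.
Firearm was used or possessed during the offense (+10%): $123,300 × 1.1 = $135,630.
Defendant has surrendered passport (−40%): $135,630 × 0.6 = $81,378.
Strong family ties in the jurisdiction (−$1,250 flat): $81,378 − $1,250 = $80,128.
$80,128 is within the $550,000 maximum.
$80,128 is at or above the $2,500 minimum.

$80,128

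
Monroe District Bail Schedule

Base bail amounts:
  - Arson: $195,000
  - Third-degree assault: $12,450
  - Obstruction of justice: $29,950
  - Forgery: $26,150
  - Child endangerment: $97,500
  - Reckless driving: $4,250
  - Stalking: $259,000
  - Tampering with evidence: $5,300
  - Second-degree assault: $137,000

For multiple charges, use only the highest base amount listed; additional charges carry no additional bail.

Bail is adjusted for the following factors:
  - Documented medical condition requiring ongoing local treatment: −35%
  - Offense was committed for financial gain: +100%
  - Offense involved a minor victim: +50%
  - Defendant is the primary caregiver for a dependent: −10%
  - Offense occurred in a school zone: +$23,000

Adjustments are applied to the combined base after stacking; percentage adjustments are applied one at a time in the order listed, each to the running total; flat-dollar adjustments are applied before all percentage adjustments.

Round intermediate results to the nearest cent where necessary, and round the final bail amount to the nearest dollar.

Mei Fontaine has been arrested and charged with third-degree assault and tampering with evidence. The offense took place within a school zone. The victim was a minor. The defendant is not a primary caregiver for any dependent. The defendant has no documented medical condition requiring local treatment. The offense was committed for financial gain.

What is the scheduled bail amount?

Base amounts from the schedule: third-degree assault $12,450; tampering with evidence $5,300.
Stacking rule: use the highest base only. Highest is third-degree assault at $12,450. Combined base = $12,450.
Offense occurred in a school zone (+$23,000 flat): $12,450 + $23,000 = $35,450.
Offense was committed for financial gain (+100%): $35,450 × 2 = $70,900.
Offense involved a minor victim (+50%): $70,900 × 1.5 = $106,350.

$106,350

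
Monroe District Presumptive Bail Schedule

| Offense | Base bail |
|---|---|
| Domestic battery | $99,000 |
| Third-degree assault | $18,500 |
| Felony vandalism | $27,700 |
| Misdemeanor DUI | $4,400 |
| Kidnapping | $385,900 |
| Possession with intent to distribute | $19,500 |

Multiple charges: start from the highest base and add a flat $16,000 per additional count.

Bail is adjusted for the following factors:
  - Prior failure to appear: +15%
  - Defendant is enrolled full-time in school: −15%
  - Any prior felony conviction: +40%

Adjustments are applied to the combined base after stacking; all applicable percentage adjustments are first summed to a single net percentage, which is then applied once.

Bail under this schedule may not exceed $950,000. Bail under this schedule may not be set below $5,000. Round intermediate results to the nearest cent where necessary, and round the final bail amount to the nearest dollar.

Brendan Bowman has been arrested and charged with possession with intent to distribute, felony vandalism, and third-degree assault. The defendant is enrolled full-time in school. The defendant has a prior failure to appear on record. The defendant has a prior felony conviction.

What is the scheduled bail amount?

Base amounts from the schedule: possession with intent to distribute $19,500; felony vandalism $27,700; third-degree assault $18,500.
Stacking rule: highest base plus $16,000 per additional charge. Highest is felony vandalism at $27,700; 2 additional charges → +$32,000. Combined base = $59,700.
Net percentage adjustment: +15% −15% +40% = +40%. $59,700 × 1.4 = $83,580.
$83,580 is within the $950,000 maximum.
$83,580 is at or above the $5,000 minimum.

$83,580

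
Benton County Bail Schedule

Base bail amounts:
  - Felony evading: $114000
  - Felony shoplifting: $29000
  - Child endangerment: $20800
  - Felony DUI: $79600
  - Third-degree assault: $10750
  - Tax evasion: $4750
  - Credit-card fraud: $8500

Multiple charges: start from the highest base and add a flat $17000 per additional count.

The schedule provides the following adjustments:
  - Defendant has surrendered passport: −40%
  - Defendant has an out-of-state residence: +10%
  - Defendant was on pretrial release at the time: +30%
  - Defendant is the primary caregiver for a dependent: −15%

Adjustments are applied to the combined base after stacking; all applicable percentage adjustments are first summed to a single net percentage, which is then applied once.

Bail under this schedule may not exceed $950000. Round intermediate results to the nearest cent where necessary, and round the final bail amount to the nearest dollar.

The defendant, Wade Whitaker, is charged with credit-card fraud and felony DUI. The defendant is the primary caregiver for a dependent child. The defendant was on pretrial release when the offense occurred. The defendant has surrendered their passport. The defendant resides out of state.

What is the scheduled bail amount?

$82110

Base amounts from the schedule: credit-card fraud $8500; felony DUI $79600.
Stacking rule: highest base plus $17000 per additional charge. Highest is felony DUI at $79600; 1 additional charge → +$17000. Combined base = $96600.
Net percentage adjustment: −40% +10% +30% −15% = −15%. $96600 × 0.85 = $82110.
$82110 is within the $950000 maximum.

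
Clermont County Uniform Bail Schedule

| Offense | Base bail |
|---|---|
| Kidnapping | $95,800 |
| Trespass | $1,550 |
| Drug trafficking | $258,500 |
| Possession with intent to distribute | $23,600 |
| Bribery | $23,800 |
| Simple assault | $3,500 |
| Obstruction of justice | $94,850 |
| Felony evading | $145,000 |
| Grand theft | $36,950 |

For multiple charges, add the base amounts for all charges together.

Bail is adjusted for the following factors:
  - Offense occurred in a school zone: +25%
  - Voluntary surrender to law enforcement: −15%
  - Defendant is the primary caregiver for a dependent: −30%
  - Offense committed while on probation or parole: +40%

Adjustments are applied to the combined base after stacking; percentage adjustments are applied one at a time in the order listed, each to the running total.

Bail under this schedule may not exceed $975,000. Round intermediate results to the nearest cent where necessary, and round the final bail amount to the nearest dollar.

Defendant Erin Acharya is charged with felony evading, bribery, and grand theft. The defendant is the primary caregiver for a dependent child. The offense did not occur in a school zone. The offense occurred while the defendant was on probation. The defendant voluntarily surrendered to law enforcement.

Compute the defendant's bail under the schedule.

Base amounts from the schedule: felony evading $145,000; bribery $23,800; grand theft $36,950.
Stacking rule: sum of all bases. $145,000 + $23,800 + $36,950 = $205,750.
Voluntary surrender to law enforcement (−15%): $205,750 × 0.85 = $174,887.50.
Defendant is the primary caregiver for a dependent (−30%): $174,887.50 × 0.7 = $122,421.25.
Offense committed while on probation or parole (+40%): $122,421.25 × 1.4 = $171,389.75.
$171,389.75 is within the $975,000 maximum.
Rounded to the nearest dollar: $171,390.

$171,390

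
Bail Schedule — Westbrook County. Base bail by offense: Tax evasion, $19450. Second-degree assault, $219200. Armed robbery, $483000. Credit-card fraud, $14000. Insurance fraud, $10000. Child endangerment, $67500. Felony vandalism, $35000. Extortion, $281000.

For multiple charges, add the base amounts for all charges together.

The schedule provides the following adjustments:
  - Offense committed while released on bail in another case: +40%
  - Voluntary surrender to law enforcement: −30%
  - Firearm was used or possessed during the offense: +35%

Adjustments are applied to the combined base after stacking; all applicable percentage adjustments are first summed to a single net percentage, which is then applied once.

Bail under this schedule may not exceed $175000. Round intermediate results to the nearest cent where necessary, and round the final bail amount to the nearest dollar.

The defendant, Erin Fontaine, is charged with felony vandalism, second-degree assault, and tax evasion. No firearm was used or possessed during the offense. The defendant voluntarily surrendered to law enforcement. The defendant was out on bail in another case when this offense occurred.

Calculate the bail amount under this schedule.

$175000

Base amounts from the schedule: felony vandalism $35000; second-degree assault $219200; tax evasion $19450.
Stacking rule: sum of all bases. $35000 + $219200 + $19450 = $273650.
Net percentage adjustment: +40% −30% = +10%. $273650 × 1.1 = $301015.
Result $301015 exceeds the maximum of $175000; bail is capped at $175000.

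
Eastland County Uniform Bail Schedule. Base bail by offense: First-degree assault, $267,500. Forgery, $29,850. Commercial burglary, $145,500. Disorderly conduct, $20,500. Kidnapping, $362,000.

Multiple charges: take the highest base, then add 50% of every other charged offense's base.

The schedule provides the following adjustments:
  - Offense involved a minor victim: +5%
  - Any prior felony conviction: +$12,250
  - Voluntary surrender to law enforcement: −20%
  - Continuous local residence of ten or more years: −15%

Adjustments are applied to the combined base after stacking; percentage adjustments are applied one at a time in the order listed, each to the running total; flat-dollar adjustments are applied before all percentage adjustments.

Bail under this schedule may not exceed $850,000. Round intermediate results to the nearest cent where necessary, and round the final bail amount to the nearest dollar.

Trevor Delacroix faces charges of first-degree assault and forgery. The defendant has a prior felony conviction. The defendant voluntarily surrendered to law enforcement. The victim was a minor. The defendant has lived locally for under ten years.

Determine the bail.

Base amounts from the schedule: first-degree assault $267,500; forgery $29,850.
Stacking rule: highest base plus 50% of each additional charge. Highest is first-degree assault at $267,500. Additional: $29,850 × 50% = $14,925. Combined base = $267,500 + $14,925 = $282,425.
Any prior felony conviction (+$12,250 flat): $282,425 + $12,250 = $294,675.
Offense involved a minor victim (+5%): $294,675 × 1.05 = $309,408.75.
Voluntary surrender to law enforcement (−20%): $309,408.75 × 0.8 = $247,527.
$247,527 is within the $850,000 maximum.

$247,527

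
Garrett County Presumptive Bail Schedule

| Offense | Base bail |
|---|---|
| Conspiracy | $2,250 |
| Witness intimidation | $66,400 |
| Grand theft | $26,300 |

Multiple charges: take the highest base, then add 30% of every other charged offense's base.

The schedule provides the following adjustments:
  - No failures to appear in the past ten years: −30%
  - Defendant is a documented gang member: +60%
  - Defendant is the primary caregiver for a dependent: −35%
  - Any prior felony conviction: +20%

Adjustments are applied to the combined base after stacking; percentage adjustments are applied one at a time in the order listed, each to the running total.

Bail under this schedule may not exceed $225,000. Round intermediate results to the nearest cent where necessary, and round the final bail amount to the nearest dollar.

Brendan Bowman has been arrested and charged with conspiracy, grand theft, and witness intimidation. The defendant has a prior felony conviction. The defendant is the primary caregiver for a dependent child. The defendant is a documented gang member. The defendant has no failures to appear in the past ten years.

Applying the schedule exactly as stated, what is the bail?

Base amounts from the schedule: conspiracy $2,250; grand theft $26,300; witness intimidation $66,400.
Stacking rule: highest base plus 30% of each additional charge. Highest is witness intimidation at $66,400. Additional: $2,250 × 30% = $675; $26,300 × 30% = $7,890. Combined base = $66,400 + $8,565 = $74,965.
No failures to appear in the past ten years (−30%): $74,965 × 0.7 = $52,475.50.
Defendant is a documented gang member (+60%): $52,475.50 × 1.6 = $83,960.80.
Defendant is the primary caregiver for a dependent (−35%): $83,960.80 × 0.65 = $54,574.52.
Any prior felony conviction (+20%): $54,574.52 × 1.2 = $65,489.42.
$65,489.42 is within the $225,000 maximum.
Rounded to the nearest dollar: $65,489.

$65,489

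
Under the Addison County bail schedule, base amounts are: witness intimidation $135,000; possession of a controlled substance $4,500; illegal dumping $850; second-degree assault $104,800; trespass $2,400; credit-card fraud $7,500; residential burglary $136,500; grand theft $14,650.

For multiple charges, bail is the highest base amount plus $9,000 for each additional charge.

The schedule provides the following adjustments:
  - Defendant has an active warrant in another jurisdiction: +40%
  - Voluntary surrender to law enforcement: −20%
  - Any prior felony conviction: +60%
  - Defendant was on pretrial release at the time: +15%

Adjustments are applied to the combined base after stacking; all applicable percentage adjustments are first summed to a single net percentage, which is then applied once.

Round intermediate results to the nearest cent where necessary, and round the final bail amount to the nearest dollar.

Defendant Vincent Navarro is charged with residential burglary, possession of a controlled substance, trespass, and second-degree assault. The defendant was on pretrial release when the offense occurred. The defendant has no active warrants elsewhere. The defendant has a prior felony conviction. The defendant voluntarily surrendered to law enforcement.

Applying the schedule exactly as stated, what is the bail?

Base amounts from the schedule: residential burglary $136,500; possession of a controlled substance $4,500; trespass $2,400; second-degree assault $104,800.
Stacking rule: highest base plus $9,000 per additional charge. Highest is residential burglary at $136,500; 3 additional charges → +$27,000. Combined base = $163,500.
Net percentage adjustment: −20% +60% +15% = +55%. $163,500 × 1.55 = $253,425.

$253,425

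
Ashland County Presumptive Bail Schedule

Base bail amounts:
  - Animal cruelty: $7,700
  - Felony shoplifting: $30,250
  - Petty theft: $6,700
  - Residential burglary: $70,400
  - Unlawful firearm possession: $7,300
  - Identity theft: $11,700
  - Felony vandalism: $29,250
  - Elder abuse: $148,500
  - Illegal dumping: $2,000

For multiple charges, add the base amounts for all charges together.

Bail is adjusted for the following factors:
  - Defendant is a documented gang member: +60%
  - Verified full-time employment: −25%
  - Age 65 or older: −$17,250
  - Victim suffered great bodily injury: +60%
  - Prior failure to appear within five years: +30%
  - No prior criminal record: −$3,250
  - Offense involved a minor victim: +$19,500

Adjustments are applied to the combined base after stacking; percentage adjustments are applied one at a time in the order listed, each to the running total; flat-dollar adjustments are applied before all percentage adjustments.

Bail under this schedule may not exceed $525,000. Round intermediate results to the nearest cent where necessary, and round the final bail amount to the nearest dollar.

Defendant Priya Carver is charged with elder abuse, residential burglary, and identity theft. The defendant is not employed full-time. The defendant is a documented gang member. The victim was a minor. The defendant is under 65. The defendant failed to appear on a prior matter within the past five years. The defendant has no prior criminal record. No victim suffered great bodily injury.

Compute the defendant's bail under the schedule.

Base amounts from the schedule: elder abuse $148,500; residential burglary $70,400; identity theft $11,700.
Stacking rule: sum of all bases. $148,500 + $70,400 + $11,700 = $230,600.
No prior criminal record (−$3,250 flat): $230,600 − $3,250 = $227,350.
Offense involved a minor victim (+$19,500 flat): $227,350 + $19,500 = $246,850.
Defendant is a documented gang member (+60%): $246,850 × 1.6 = $394,960.
Prior failure to appear within five years (+30%): $394,960 × 1.3 = $513,448.
$513,448 is within the $525,000 maximum.

$513,448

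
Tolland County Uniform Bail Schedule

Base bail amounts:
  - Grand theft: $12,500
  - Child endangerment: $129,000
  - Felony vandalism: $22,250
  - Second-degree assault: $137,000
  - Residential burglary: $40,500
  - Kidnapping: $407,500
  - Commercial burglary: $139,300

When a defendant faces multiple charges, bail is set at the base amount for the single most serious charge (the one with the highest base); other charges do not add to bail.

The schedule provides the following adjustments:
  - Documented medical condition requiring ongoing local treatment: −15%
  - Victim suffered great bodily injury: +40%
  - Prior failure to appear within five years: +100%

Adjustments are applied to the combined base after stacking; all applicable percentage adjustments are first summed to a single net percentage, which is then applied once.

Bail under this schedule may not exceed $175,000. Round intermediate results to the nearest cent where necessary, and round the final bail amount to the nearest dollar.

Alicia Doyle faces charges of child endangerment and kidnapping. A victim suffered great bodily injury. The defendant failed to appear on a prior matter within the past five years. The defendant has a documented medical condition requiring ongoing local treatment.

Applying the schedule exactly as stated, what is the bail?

$175,000

Base amounts from the schedule: child endangerment $129,000; kidnapping $407,500.
Stacking rule: use the highest base only. Highest is kidnapping at $407,500. Combined base = $407,500.
Net percentage adjustment: −15% +40% +100% = +125%. $407,500 × 2.25 = $916,875.
Result $916,875 exceeds the maximum of $175,000; bail is capped at $175,000.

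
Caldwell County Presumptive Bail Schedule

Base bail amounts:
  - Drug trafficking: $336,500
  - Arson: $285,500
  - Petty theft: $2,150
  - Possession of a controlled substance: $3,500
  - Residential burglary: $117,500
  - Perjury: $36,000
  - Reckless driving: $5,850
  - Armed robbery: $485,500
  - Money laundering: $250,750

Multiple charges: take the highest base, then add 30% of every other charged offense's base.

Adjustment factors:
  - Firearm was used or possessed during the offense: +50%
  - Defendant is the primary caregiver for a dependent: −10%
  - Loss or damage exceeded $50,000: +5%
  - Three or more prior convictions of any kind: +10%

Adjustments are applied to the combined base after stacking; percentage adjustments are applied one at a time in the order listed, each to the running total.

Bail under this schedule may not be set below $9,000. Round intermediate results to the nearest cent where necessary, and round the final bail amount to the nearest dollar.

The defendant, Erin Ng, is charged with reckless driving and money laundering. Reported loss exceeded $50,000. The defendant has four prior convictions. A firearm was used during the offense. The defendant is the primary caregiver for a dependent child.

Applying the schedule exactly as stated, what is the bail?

Base amounts from the schedule: reckless driving $5,850; money laundering $250,750.
Stacking rule: highest base plus 30% of each additional charge. Highest is money laundering at $250,750. Additional: $5,850 × 30% = $1,755. Combined base = $250,750 + $1,755 = $252,505.
Firearm was used or possessed during the offense (+50%): $252,505 × 1.5 = $378,757.50.
Defendant is the primary caregiver for a dependent (−10%): $378,757.50 × 0.9 = $340,881.75.
Loss or damage exceeded $50,000 (+5%): $340,881.75 × 1.05 = $357,925.84.
Three or more prior convictions of any kind (+10%): $357,925.84 × 1.1 = $393,718.42.
$393,718.42 is at or above the $9,000 minimum.
Rounded to the nearest dollar: $393,718.

$393,718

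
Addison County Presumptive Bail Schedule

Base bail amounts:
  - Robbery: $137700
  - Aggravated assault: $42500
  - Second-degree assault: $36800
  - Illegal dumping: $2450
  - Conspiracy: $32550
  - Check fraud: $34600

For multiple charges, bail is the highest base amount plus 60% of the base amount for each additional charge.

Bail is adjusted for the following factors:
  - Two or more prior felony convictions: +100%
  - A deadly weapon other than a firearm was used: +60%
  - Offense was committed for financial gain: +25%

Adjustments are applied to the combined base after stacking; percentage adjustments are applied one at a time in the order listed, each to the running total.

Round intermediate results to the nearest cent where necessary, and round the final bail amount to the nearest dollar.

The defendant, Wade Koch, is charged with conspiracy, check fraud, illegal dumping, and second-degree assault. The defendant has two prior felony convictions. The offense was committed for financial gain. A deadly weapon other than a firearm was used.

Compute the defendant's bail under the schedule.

Base amounts from the schedule: conspiracy $32550; check fraud $34600; illegal dumping $2450; second-degree assault $36800.
Stacking rule: highest base plus 60% of each additional charge. Highest is second-degree assault at $36800. Additional: $32550 × 60% = $19530; $34600 × 60% = $20760; $2450 × 60% = $1470. Combined base = $36800 + $41760 = $78560.
Two or more prior felony convictions (+100%): $78560 × 2 = $157120.
A deadly weapon other than a firearm was used (+60%): $157120 × 1.6 = $251392.
Offense was committed for financial gain (+25%): $251392 × 1.25 = $314240.

$314240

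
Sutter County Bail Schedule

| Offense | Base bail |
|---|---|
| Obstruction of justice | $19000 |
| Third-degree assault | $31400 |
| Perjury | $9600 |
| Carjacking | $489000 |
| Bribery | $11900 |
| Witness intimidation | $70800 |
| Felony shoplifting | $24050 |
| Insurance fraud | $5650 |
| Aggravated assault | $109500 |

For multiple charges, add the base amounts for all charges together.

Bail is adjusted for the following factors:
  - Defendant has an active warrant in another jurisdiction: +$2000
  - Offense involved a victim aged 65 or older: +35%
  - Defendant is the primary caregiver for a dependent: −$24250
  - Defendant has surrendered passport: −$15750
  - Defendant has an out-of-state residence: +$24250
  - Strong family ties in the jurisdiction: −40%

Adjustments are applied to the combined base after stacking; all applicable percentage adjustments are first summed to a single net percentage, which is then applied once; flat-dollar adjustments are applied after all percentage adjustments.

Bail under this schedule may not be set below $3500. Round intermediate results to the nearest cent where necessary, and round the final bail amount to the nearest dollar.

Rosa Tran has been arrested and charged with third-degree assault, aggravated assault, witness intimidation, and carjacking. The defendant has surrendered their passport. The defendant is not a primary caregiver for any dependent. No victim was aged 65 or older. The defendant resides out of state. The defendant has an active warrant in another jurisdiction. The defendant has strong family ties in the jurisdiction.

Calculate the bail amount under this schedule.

Base amounts from the schedule: third-degree assault $31400; aggravated assault $109500; witness intimidation $70800; carjacking $489000.
Stacking rule: sum of all bases. $31400 + $109500 + $70800 + $489000 = $700700.
Strong family ties in the jurisdiction (−40%): $700700 × 0.6 = $420420.
Defendant has an active warrant in another jurisdiction (+$2000 flat): $420420 + $2000 = $422420.
Defendant has surrendered passport (−$15750 flat): $422420 − $15750 = $406670.
Defendant has an out-of-state residence (+$24250 flat): $406670 + $24250 = $430920.
$430920 is at or above the $3500 minimum.

$430920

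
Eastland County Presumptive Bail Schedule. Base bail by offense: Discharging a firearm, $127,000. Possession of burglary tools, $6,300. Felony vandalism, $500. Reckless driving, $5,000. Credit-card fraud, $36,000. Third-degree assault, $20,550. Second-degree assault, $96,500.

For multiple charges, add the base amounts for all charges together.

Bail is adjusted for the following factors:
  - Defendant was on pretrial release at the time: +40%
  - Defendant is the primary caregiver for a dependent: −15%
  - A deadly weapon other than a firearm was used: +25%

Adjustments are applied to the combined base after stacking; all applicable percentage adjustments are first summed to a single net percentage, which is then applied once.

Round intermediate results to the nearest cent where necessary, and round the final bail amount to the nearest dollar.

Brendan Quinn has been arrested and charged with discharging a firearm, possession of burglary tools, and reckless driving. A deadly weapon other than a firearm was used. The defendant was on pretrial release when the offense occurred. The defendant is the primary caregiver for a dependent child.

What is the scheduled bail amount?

Base amounts from the schedule: discharging a firearm $127,000; possession of burglary tools $6,300; reckless driving $5,000.
Stacking rule: sum of all bases. $127,000 + $6,300 + $5,000 = $138,300.
Net percentage adjustment: +40% −15% +25% = +50%. $138,300 × 1.5 = $207,450.

$207,450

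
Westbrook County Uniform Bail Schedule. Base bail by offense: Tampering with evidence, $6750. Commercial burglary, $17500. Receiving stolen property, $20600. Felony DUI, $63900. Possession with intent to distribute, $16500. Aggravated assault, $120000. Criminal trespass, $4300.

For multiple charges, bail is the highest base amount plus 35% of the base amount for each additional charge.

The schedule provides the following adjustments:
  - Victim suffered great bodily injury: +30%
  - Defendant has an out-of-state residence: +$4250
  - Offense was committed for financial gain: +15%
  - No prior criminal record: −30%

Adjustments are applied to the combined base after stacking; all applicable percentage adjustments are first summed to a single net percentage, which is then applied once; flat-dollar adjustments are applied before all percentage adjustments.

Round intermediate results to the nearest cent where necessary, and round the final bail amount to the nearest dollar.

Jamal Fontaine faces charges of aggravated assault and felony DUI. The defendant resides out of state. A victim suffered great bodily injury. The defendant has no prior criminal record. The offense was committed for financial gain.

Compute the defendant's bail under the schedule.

Base amounts from the schedule: aggravated assault $120000; felony DUI $63900.
Stacking rule: highest base plus 35% of each additional charge. Highest is aggravated assault at $120000. Additional: $63900 × 35% = $22365. Combined base = $120000 + $22365 = $142365.
Defendant has an out-of-state residence (+$4250 flat): $142365 + $4250 = $146615.
Net percentage adjustment: +30% +15% −30% = +15%. $146615 × 1.15 = $168607.25.
Rounded to the nearest dollar: $168607.

$168607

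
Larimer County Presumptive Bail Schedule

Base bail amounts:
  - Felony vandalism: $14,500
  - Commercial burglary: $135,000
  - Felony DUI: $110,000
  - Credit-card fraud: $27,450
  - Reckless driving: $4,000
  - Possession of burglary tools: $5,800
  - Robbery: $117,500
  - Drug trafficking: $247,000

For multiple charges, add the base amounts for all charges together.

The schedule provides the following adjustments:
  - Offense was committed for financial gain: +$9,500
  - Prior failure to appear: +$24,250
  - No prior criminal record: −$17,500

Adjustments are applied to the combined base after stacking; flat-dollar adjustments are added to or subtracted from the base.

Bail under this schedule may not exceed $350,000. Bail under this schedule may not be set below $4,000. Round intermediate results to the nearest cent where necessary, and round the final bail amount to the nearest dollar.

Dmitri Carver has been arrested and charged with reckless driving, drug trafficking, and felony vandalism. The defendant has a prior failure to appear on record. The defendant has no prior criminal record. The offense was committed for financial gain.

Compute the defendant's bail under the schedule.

$281,750

Base amounts from the schedule: reckless driving $4,000; drug trafficking $247,000; felony vandalism $14,500.
Stacking rule: sum of all bases. $4,000 + $247,000 + $14,500 = $265,500.
Offense was committed for financial gain (+$9,500 flat): $265,500 + $9,500 = $275,000.
Prior failure to appear (+$24,250 flat): $275,000 + $24,250 = $299,250.
No prior criminal record (−$17,500 flat): $299,250 − $17,500 = $281,750.
$281,750 is within the $350,000 maximum.
$281,750 is at or above the $4,000 minimum.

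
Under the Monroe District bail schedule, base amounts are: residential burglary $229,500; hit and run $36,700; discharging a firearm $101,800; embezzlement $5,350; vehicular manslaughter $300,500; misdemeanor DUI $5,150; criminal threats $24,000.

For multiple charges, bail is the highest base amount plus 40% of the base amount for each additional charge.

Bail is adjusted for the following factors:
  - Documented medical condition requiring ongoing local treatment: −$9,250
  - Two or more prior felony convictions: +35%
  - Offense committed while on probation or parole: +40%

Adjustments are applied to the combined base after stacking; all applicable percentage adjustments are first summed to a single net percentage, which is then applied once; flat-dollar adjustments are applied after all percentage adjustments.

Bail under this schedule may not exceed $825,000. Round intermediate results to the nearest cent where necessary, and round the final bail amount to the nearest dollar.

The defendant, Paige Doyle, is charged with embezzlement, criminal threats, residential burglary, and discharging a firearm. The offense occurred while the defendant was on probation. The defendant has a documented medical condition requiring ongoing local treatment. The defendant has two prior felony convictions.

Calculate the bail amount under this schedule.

$484,180

Base amounts from the schedule: embezzlement $5,350; criminal threats $24,000; residential burglary $229,500; discharging a firearm $101,800.
Stacking rule: highest base plus 40% of each additional charge. Highest is residential burglary at $229,500. Additional: $5,350 × 40% = $2,140; $24,000 × 40% = $9,600; $101,800 × 40% = $40,720. Combined base = $229,500 + $52,460 = $281,960.
Net percentage adjustment: +35% +40% = +75%. $281,960 × 1.75 = $493,430.
Documented medical condition requiring ongoing local treatment (−$9,250 flat): $493,430 − $9,250 = $484,180.
$484,180 is within the $825,000 maximum.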